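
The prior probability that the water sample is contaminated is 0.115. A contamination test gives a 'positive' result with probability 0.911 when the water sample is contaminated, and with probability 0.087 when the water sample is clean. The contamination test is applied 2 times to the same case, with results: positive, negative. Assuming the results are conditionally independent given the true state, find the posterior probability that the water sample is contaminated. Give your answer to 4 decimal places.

Let H be the event that the water sample is contaminated; start with P(H) = 0.115. P('positive'|H) = 0.911, P('positive'|¬H) = 0.087.
Update on result 1 ('positive'): P(H) ← 0.911·0.1150 / (0.911·0.1150 + 0.087·0.8850) = 0.10477/0.18176 = 0.5764.
Update on result 2 ('negative'): P(H) ← 0.089·0.5764 / (0.089·0.5764 + 0.913·0.4236) = 0.051299/0.43805 = 0.1171.

Posterior P(H) ≈ 0.1171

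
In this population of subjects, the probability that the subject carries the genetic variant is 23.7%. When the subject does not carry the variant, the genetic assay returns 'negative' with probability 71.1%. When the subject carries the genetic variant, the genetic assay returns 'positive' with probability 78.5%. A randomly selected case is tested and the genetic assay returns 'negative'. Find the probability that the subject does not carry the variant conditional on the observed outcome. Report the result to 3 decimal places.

P(¬H | E) ≈ 0.914

Write H for 'the subject carries the genetic variant'. Prior odds H:¬H = 0.237/0.763 = 0.31062. For the 'negative' outcome, the likelihood ratio is 0.215/0.711 = 0.30239.
Posterior odds = 0.31062 × 0.30239 = 0.093927, so P(H|E) = 0.093927/(1+0.093927) = 0.086. Then P(¬H|E) = 1 − 0.086 = 0.914.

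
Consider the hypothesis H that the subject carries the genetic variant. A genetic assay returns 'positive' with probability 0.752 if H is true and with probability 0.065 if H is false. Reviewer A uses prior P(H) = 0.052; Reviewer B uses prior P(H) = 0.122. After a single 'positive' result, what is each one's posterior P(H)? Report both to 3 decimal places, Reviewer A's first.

Reviewer A: 0.388; Reviewer B: 0.617

P('+'|H) = 0.752, P('+'|¬H) = 0.065.
Reviewer A: numerator 0.752·0.052 = 0.039104; evidence = 0.039104+0.065·0.948 = 0.10072; posterior = 0.388.
Reviewer B: numerator 0.752·0.122 = 0.091744; evidence = 0.091744+0.065·0.878 = 0.14881; posterior = 0.617.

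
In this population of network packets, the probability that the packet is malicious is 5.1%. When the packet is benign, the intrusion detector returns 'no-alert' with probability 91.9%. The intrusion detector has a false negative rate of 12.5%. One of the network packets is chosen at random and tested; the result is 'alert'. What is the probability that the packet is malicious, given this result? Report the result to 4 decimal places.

Write H for 'the packet is malicious'. Prior odds H:¬H = 0.051/0.949 = 0.053741. For the 'alert' outcome, the likelihood ratio is 0.875/0.081 = 10.802.
Posterior odds = 0.053741 × 10.802 = 0.58053, so P(H|E) = 0.58053/(1+0.58053) = 0.3673.

P(H | E) ≈ 0.3673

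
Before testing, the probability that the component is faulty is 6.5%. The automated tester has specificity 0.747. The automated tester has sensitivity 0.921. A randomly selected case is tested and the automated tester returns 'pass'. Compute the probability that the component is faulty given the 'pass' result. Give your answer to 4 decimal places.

P(H | E) ≈ 0.0073

Write H for 'the component is faulty'. Prior odds H:¬H = 0.065/0.935 = 0.069519. For the 'pass' outcome, the likelihood ratio is 0.079/0.747 = 0.10576.
Posterior odds = 0.069519 × 0.10576 = 0.0073520, so P(H|E) = 0.0073520/(1+0.0073520) = 0.0073.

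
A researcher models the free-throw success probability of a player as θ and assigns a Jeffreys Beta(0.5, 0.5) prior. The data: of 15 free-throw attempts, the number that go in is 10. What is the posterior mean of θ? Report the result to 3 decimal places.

Observing 10 successes and 5 failures updates Beta(0.5, 0.5) by adding the success and failure counts to the two shape parameters: α = 0.5+10 = 10.5, β = 0.5+5 = 5.5.
E[θ | data] = 10.5/(10.5+5.5) = 0.656.

Posterior mean ≈ 0.656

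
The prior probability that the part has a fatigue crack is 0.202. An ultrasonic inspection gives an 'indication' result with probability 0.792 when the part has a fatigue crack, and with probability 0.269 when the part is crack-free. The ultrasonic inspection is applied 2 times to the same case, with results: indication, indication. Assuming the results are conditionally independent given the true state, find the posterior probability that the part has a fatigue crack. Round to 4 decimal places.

Posterior P(H) ≈ 0.6869

Let H be the event that the part has a fatigue crack; start with P(H) = 0.202. P('indication'|H) = 0.792, P('indication'|¬H) = 0.269.
Update on result 1 ('indication'): P(H) ← 0.792·0.2020 / (0.792·0.2020 + 0.269·0.7980) = 0.15998/0.37465 = 0.4270.
Update on result 2 ('indication'): P(H) ← 0.792·0.4270 / (0.792·0.4270 + 0.269·0.5730) = 0.33821/0.49234 = 0.6869.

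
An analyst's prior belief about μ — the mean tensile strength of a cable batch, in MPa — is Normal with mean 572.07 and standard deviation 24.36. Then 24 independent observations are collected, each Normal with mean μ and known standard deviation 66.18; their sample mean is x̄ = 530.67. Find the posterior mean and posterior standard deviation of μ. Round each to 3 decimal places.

Posterior mean ≈ 540.407; posterior SD ≈ 11.814

With known σ, the Normal prior is conjugate. Weight on the data is w = (n/σ²)/(n/σ² + 1/τ₀²) = 0.00547971/(0.00547971+0.00168518) = 0.76480.
Posterior mean = w·x̄ + (1−w)·μ₀ = 0.76480·530.67 + 0.23520·572.07 = 540.407. Posterior variance = 1/(0.00547971+0.00168518) = 139.570, so SD = 11.814.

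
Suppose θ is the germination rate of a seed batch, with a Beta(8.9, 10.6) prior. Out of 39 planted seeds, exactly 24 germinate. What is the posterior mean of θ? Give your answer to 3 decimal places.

Posterior mean ≈ 0.562

Observing 24 successes and 15 failures updates Beta(8.9, 10.6) by adding the success and failure counts to the two shape parameters: α = 8.9+24 = 32.9, β = 10.6+15 = 25.6.
E[θ | data] = 32.9/(32.9+25.6) = 0.562.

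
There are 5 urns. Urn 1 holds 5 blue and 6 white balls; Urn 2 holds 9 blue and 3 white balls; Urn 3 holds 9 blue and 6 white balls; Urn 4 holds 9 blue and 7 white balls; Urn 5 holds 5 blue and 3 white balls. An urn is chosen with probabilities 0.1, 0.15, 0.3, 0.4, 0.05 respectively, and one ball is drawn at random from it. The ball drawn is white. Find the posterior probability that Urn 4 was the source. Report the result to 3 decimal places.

Tabulate prior·likelihood by source: [1] prior 0.1, lik 0.5455, product 0.05455; [2] prior 0.15, lik 0.25, product 0.03750; [3] prior 0.3, lik 0.4, product 0.1200; [4] prior 0.4, lik 0.4375, product 0.1750; [5] prior 0.05, lik 0.375, product 0.01875.
Normalizing constant = 0.40580; the posterior for Urn 4 is its product over the sum, 0.1750/0.40580 = 0.431.

Posterior probability ≈ 0.431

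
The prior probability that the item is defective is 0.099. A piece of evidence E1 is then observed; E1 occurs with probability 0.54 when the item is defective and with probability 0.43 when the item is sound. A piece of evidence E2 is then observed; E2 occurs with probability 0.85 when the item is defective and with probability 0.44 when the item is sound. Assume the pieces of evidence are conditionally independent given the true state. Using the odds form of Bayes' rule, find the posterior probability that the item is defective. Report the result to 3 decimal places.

Posterior probability ≈ 0.210

Prior odds = 0.099/(1−0.099) = 0.10988.
Likelihood ratio for E1 = 0.54/0.43 = 1.2558.
Likelihood ratio for E2 = 0.85/0.44 = 1.9318.
Posterior odds = prior odds × LR₁ × LR₂ = 0.26656.
Posterior probability = odds/(1+odds) = 0.26656/1.2666 = 0.210.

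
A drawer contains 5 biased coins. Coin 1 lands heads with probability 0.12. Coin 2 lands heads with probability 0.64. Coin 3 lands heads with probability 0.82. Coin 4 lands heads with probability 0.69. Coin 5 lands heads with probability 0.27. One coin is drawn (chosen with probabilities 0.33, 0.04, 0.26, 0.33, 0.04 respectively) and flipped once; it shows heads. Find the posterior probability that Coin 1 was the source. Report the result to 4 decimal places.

P(heads|C1) = 0.12; P(heads|C2) = 0.64; P(heads|C3) = 0.82; P(heads|C4) = 0.69; P(heads|C5) = 0.27.
Prior × likelihood for each source: 0.33·0.12=0.03960, 0.04·0.64=0.02560, 0.26·0.82=0.2132, 0.33·0.69=0.2277, 0.04·0.27=0.01080. Summing gives P(heads) = 0.51690.
P(Coin 1 | heads) = 0.03960 / 0.51690 = 0.0766.

Posterior probability ≈ 0.0766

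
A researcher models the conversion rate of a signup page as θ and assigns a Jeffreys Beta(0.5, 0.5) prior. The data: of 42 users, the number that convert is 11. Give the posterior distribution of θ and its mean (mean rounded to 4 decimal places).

The binomial likelihood is conjugate to the Beta prior: with 11 successes and 31 failures, the posterior is Beta(0.5+11, 0.5+31) = Beta(11.5, 31.5).
E[θ | data] = 11.5/(11.5+31.5) = 0.2674.

Posterior: Beta(11.5, 31.5); mean ≈ 0.2674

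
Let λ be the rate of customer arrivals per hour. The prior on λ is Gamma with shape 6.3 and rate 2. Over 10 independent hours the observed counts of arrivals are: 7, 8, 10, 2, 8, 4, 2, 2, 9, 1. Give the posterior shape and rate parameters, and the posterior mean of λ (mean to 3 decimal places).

Posterior: Gamma(shape=59.3, rate=12); mean ≈ 4.942

The Poisson likelihood adds the total count to the shape and the number of exposure periods to the rate. Here ∑xᵢ = 53 and n = 10, so shape 6.3→59.3 and rate 2→12.
E[λ | data] = 59.3/12 = 4.942.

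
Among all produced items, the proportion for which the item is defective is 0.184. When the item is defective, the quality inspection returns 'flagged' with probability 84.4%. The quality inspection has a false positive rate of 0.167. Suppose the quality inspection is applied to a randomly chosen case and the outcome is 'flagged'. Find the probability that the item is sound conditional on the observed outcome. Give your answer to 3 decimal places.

Write H for 'the item is defective'. Prior odds H:¬H = 0.184/0.816 = 0.22549. For the 'flagged' outcome, the likelihood ratio is 0.844/0.167 = 5.0539.
Posterior odds = 0.22549 × 5.0539 = 1.1396, so P(H|E) = 1.1396/(1+1.1396) = 0.533. Then P(¬H|E) = 1 − 0.533 = 0.467.

P(¬H | E) ≈ 0.467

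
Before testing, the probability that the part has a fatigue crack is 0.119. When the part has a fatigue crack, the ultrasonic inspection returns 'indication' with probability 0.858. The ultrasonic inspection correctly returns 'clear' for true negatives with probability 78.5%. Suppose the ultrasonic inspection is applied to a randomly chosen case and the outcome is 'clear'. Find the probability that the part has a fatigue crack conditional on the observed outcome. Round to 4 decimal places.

P(H | E) ≈ 0.0239

Write H for 'the part has a fatigue crack'. Prior odds H:¬H = 0.119/0.881 = 0.13507. For the 'clear' outcome, the likelihood ratio is 0.142/0.785 = 0.18089.
Posterior odds = 0.13507 × 0.18089 = 0.024434, so P(H|E) = 0.024434/(1+0.024434) = 0.0239.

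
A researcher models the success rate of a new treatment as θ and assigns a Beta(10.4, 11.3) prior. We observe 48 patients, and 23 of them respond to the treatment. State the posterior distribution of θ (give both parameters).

Posterior: Beta(33.4, 36.3)

Observing 23 successes and 25 failures updates Beta(10.4, 11.3) by adding the success and failure counts to the two shape parameters: α = 10.4+23 = 33.4, β = 11.3+25 = 36.3.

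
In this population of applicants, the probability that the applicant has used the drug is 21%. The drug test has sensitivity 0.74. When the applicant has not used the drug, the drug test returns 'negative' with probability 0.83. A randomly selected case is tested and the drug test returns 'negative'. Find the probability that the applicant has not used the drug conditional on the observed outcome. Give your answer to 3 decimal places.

P(¬H | E) ≈ 0.923

Write H for 'the applicant has used the drug'. Prior odds H:¬H = 0.21/0.79 = 0.26582. For the 'negative' outcome, the likelihood ratio is 0.26/0.83 = 0.31325.
Posterior odds = 0.26582 × 0.31325 = 0.083270, so P(H|E) = 0.083270/(1+0.083270) = 0.077. Then P(¬H|E) = 1 − 0.077 = 0.923.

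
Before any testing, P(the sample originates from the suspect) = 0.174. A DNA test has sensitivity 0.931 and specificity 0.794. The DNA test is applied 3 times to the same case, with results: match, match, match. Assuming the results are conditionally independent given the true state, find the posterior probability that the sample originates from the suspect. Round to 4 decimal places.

With H the event that the sample originates from the suspect, the joint likelihood of the observed sequence is P(data|H) = 0.931·0.931·0.931 = 0.80695 and P(data|¬H) = 0.206·0.206·0.206 = 0.0087418.
Bayes: P(H|data) = 0.174·0.80695 / (0.174·0.80695 + 0.826·0.0087418) = 0.14041/0.14763 = 0.9511.

Posterior P(H) ≈ 0.9511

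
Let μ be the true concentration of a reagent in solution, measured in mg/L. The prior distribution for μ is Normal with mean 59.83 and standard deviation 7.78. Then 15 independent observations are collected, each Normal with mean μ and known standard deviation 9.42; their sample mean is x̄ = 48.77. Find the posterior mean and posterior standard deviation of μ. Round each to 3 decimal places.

Prior precision 1/τ₀² = 1/7.78² = 0.0165212; data precision n/σ² = 15/9.42² = 0.169040.
Posterior precision = 0.0165212 + 0.169040 = 0.185561, giving posterior SD = 1/√0.185561 = 2.321.
Posterior mean = (0.0165212·59.83 + 0.169040·48.77) / 0.185561 = 49.755.

Posterior mean ≈ 49.755; posterior SD ≈ 2.321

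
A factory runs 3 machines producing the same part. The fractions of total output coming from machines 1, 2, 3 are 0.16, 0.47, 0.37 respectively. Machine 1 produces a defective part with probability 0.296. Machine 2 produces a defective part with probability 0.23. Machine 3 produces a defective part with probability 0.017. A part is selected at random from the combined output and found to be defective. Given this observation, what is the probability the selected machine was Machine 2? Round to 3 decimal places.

Tabulate prior·likelihood by source: [1] prior 0.16, lik 0.296, product 0.04736; [2] prior 0.47, lik 0.23, product 0.1081; [3] prior 0.37, lik 0.017, product 0.006290.
Normalizing constant = 0.16175; the posterior for Machine 2 is its product over the sum, 0.1081/0.16175 = 0.668.

Posterior probability ≈ 0.668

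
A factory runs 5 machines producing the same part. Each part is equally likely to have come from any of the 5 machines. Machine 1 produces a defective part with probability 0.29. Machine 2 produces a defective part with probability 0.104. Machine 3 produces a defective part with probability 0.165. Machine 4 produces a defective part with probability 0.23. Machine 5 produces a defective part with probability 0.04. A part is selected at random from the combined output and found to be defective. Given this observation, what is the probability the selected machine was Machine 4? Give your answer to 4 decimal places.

Posterior probability ≈ 0.2774

P(defective|M1) = 0.29; P(defective|M2) = 0.104; P(defective|M3) = 0.165; P(defective|M4) = 0.23; P(defective|M5) = 0.04.
Prior × likelihood for each source: 0.2·0.29=0.05800, 0.2·0.104=0.02080, 0.2·0.165=0.03300, 0.2·0.23=0.04600, 0.2·0.04=0.008000. Summing gives P(defective) = 0.16580.
P(Machine 4 | defective) = 0.04600 / 0.16580 = 0.2774.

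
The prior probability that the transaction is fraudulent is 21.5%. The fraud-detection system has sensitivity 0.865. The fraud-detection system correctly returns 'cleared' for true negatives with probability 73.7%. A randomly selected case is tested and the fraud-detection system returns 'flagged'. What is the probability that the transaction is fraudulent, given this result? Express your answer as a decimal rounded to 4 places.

Write H for 'the transaction is fraudulent'. Prior odds H:¬H = 0.215/0.785 = 0.27389. For the 'flagged' outcome, the likelihood ratio is 0.865/0.263 = 3.2890.
Posterior odds = 0.27389 × 3.2890 = 0.90080, so P(H|E) = 0.90080/(1+0.90080) = 0.4739.

P(H | E) ≈ 0.4739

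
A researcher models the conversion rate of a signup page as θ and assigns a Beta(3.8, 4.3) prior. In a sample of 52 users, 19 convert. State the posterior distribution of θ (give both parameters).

Posterior: Beta(22.8, 37.3)

Observing 19 successes and 33 failures updates Beta(3.8, 4.3) by adding the success and failure counts to the two shape parameters: α = 3.8+19 = 22.8, β = 4.3+33 = 37.3.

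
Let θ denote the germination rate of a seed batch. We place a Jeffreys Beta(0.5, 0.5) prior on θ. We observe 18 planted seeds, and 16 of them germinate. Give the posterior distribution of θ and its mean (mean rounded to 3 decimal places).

The binomial likelihood is conjugate to the Beta prior: with 16 successes and 2 failures, the posterior is Beta(0.5+16, 0.5+2) = Beta(16.5, 2.5).
E[θ | data] = 16.5/(16.5+2.5) = 0.868.

Posterior: Beta(16.5, 2.5); mean ≈ 0.868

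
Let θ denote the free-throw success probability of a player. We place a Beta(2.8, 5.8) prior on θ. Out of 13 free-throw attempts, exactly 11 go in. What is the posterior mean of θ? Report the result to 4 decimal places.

Observing 11 successes and 2 failures updates Beta(2.8, 5.8) by adding the success and failure counts to the two shape parameters: α = 2.8+11 = 13.8, β = 5.8+2 = 7.8.
Posterior mean = α/(α+β) = 13.8/21.6 = 0.6389.

Posterior mean ≈ 0.6389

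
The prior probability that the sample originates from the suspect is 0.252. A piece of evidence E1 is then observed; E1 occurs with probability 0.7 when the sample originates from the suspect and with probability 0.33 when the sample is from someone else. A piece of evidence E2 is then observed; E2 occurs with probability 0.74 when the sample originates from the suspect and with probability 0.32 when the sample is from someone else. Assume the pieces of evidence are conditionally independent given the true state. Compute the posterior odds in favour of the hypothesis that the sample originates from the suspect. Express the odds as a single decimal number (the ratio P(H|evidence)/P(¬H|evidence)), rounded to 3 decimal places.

Posterior odds ≈ 1.653

Prior odds = 0.252/(1−0.252) = 0.33690.
Likelihood ratio for E1 = 0.7/0.33 = 2.1212.
Likelihood ratio for E2 = 0.74/0.32 = 2.3125.
Posterior odds = prior odds × LR₁ × LR₂ = 1.6526.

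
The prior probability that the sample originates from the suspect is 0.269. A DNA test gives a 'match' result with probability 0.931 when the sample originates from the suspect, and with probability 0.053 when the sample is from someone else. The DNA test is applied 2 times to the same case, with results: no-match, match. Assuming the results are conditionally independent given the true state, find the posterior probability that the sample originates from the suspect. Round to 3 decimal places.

Let H be the event that the sample originates from the suspect; start with P(H) = 0.269. P('match'|H) = 0.931, P('match'|¬H) = 0.053.
Update on result 1 ('no-match'): P(H) ← 0.069·0.2690 / (0.069·0.2690 + 0.947·0.7310) = 0.018561/0.71082 = 0.0261.
Update on result 2 ('match'): P(H) ← 0.931·0.0261 / (0.931·0.0261 + 0.053·0.9739) = 0.024310/0.075926 = 0.3202.

Posterior P(H) ≈ 0.320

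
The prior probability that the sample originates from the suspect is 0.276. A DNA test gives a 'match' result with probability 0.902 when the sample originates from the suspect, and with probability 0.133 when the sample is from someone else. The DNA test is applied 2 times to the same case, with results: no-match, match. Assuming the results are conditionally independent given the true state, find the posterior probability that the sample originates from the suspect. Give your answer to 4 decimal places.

Posterior P(H) ≈ 0.2261

Let H be the event that the sample originates from the suspect; start with P(H) = 0.276. P('match'|H) = 0.902, P('match'|¬H) = 0.133.
Update on result 1 ('no-match'): P(H) ← 0.098·0.2760 / (0.098·0.2760 + 0.867·0.7240) = 0.027048/0.65476 = 0.0413.
Update on result 2 ('match'): P(H) ← 0.902·0.0413 / (0.902·0.0413 + 0.133·0.9587) = 0.037262/0.16477 = 0.2261.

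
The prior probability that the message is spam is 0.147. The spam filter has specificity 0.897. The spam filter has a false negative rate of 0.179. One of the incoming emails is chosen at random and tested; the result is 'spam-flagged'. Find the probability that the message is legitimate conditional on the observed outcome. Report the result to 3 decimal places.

Write H for 'the message is spam'. Prior odds H:¬H = 0.147/0.853 = 0.17233. For the 'spam-flagged' outcome, the likelihood ratio is 0.821/0.103 = 7.9709.
Posterior odds = 0.17233 × 7.9709 = 1.3736, so P(H|E) = 1.3736/(1+1.3736) = 0.579. Then P(¬H|E) = 1 − 0.579 = 0.421.

P(¬H | E) ≈ 0.421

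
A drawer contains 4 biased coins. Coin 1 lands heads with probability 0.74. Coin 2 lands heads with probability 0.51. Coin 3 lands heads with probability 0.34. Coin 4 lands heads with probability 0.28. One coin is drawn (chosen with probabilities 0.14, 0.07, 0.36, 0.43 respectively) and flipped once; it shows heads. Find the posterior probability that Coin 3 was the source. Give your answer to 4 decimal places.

Posterior probability ≈ 0.3203

P(heads|C1) = 0.74; P(heads|C2) = 0.51; P(heads|C3) = 0.34; P(heads|C4) = 0.28.
Prior × likelihood for each source: 0.14·0.74=0.1036, 0.07·0.51=0.03570, 0.36·0.34=0.1224, 0.43·0.28=0.1204. Summing gives P(heads) = 0.38210.
P(Coin 3 | heads) = 0.1224 / 0.38210 = 0.3203.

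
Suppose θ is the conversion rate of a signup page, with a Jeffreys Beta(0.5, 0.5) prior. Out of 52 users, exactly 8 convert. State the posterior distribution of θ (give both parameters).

Observing 8 successes and 44 failures updates Beta(0.5, 0.5) by adding the success and failure counts to the two shape parameters: α = 0.5+8 = 8.5, β = 0.5+44 = 44.5.

Posterior: Beta(8.5, 44.5)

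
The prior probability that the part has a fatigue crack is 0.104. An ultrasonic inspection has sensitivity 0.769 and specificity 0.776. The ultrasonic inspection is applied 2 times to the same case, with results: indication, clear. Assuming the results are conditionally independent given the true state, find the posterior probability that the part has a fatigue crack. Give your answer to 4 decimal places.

With H the event that the part has a fatigue crack, the joint likelihood of the observed sequence is P(data|H) = 0.769·0.231 = 0.17764 and P(data|¬H) = 0.224·0.776 = 0.17382.
Bayes: P(H|data) = 0.104·0.17764 / (0.104·0.17764 + 0.896·0.17382) = 0.018474/0.17422 = 0.1060.

Posterior P(H) ≈ 0.1060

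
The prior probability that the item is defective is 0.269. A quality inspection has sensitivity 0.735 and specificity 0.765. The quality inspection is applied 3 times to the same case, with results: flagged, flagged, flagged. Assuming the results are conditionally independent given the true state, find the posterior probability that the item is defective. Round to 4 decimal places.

Posterior P(H) ≈ 0.9184

With H the event that the item is defective, the joint likelihood of the observed sequence is P(data|H) = 0.735·0.735·0.735 = 0.39707 and P(data|¬H) = 0.235·0.235·0.235 = 0.012978.
Bayes: P(H|data) = 0.269·0.39707 / (0.269·0.39707 + 0.731·0.012978) = 0.10681/0.11630 = 0.9184.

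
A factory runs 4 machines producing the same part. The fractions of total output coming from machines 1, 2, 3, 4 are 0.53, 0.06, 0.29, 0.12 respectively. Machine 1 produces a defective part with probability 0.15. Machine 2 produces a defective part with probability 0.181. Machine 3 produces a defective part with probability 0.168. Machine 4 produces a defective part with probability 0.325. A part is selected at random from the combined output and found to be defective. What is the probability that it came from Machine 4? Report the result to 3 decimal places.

Posterior probability ≈ 0.219

P(defective|M1) = 0.15; P(defective|M2) = 0.181; P(defective|M3) = 0.168; P(defective|M4) = 0.325.
Prior × likelihood for each source: 0.53·0.15=0.07950, 0.06·0.181=0.01086, 0.29·0.168=0.04872, 0.12·0.325=0.03900. Summing gives P(defective) = 0.17808.
P(Machine 4 | defective) = 0.03900 / 0.17808 = 0.219.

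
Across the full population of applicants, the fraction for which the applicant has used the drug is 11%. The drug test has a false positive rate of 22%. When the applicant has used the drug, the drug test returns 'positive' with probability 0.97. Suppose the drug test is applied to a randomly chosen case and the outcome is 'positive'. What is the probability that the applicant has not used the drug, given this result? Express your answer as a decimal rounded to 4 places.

Let H be the event that the applicant has used the drug. P(H) = 0.11, so P(¬H) = 0.89. With E the 'positive' result, P(E|H) = 0.97 and P(E|¬H) = 0.22.
P(E) = 0.97·0.11 + 0.22·0.89 = 0.10670 + 0.19580 = 0.30250.
By Bayes' theorem, P(H|E) = 0.10670 / 0.30250 = 0.3527. Hence P(¬H|E) = 1 − 0.3527 = 0.6473.

P(¬H | E) ≈ 0.6473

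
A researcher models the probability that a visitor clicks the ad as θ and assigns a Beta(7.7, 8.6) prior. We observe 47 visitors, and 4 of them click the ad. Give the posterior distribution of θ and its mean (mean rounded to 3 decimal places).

Observing 4 successes and 43 failures updates Beta(7.7, 8.6) by adding the success and failure counts to the two shape parameters: α = 7.7+4 = 11.7, β = 8.6+43 = 51.6.
E[θ | data] = 11.7/(11.7+51.6) = 0.185.

Posterior: Beta(11.7, 51.6); mean ≈ 0.185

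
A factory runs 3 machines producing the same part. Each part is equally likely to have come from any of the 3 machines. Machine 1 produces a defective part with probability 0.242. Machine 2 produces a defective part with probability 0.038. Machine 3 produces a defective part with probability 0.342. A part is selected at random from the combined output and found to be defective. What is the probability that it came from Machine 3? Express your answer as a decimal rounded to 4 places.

Posterior probability ≈ 0.5498

Tabulate prior·likelihood by source: [1] prior 0.333333, lik 0.242, product 0.08067; [2] prior 0.333333, lik 0.038, product 0.01267; [3] prior 0.333333, lik 0.342, product 0.1140.
Normalizing constant = 0.20733; the posterior for Machine 3 is its product over the sum, 0.1140/0.20733 = 0.5498.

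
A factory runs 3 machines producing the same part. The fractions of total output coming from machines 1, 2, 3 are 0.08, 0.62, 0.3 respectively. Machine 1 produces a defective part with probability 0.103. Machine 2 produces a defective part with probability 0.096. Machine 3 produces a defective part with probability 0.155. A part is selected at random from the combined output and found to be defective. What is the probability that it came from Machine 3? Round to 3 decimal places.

P(defective|M1) = 0.103; P(defective|M2) = 0.096; P(defective|M3) = 0.155.
Prior × likelihood for each source: 0.08·0.103=0.008240, 0.62·0.096=0.05952, 0.3·0.155=0.04650. Summing gives P(defective) = 0.11426.
P(Machine 3 | defective) = 0.04650 / 0.11426 = 0.407.

Posterior probability ≈ 0.407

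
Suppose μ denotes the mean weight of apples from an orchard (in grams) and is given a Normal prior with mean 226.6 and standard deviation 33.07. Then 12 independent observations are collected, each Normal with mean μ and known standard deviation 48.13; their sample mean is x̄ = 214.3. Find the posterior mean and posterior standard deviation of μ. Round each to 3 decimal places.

Posterior mean ≈ 216.145; posterior SD ≈ 12.809

Prior precision 1/τ₀² = 1/33.07² = 0.00091439; data precision n/σ² = 12/48.13² = 0.00518024.
Posterior precision = 0.00091439 + 0.00518024 = 0.00609463, giving posterior SD = 1/√0.00609463 = 12.809.
Posterior mean = (0.00091439·226.6 + 0.00518024·214.3) / 0.00609463 = 216.145.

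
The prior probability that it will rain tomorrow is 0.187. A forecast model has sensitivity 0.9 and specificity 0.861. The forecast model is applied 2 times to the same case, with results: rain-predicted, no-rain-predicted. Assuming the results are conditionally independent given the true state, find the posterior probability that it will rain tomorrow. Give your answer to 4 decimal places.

Posterior P(H) ≈ 0.1475

With H the event that it will rain tomorrow, the joint likelihood of the observed sequence is P(data|H) = 0.9·0.1 = 0.090000 and P(data|¬H) = 0.139·0.861 = 0.11968.
Bayes: P(H|data) = 0.187·0.090000 / (0.187·0.090000 + 0.813·0.11968) = 0.016830/0.11413 = 0.1475.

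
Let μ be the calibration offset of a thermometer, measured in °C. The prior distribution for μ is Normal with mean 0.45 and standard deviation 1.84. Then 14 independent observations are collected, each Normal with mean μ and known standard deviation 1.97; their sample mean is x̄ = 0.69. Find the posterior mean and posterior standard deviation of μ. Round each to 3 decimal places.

With known σ, the Normal prior is conjugate. Weight on the data is w = (n/σ²)/(n/σ² + 1/τ₀²) = 3.60741/(3.60741+0.295369) = 0.92432.
Posterior mean = w·x̄ + (1−w)·μ₀ = 0.92432·0.69 + 0.075682·0.45 = 0.672. Posterior variance = 1/(3.60741+0.295369) = 0.256228, so SD = 0.506.

Posterior mean ≈ 0.672; posterior SD ≈ 0.506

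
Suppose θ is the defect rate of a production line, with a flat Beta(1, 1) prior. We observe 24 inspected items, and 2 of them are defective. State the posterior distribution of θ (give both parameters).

Posterior: Beta(3, 23)

Observing 2 successes and 22 failures updates Beta(1, 1) by adding the success and failure counts to the two shape parameters: α = 1+2 = 3, β = 1+22 = 23.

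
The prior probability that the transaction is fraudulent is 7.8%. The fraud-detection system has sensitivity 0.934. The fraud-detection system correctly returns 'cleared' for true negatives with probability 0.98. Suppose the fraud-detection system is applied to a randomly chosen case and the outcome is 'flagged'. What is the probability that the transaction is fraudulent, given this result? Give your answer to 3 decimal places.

Write H for 'the transaction is fraudulent'. Prior odds H:¬H = 0.078/0.922 = 0.084599. For the 'flagged' outcome, the likelihood ratio is 0.934/0.02 = 46.700.
Posterior odds = 0.084599 × 46.700 = 3.9508, so P(H|E) = 3.9508/(1+3.9508) = 0.798.

P(H | E) ≈ 0.798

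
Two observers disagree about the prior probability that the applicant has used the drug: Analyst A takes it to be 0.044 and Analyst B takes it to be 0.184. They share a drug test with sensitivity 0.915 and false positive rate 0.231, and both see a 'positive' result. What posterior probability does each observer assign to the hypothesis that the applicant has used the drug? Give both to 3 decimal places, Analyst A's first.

P('+'|H) = 0.915, P('+'|¬H) = 0.231.
Analyst A: numerator 0.915·0.044 = 0.040260; evidence = 0.040260+0.231·0.956 = 0.26110; posterior = 0.154.
Analyst B: numerator 0.915·0.184 = 0.16836; evidence = 0.16836+0.231·0.816 = 0.35686; posterior = 0.472.

Analyst A: 0.154; Analyst B: 0.472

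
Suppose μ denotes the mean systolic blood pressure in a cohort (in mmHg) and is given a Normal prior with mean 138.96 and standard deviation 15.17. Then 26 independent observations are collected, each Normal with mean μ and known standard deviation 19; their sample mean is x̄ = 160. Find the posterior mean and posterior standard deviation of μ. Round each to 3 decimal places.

Prior precision 1/τ₀² = 1/15.17² = 0.00434539; data precision n/σ² = 26/19² = 0.0720222.
Posterior precision = 0.00434539 + 0.0720222 = 0.0763676, giving posterior SD = 1/√0.0763676 = 3.619.
Posterior mean = (0.00434539·138.96 + 0.0720222·160) / 0.0763676 = 158.803.

Posterior mean ≈ 158.803; posterior SD ≈ 3.619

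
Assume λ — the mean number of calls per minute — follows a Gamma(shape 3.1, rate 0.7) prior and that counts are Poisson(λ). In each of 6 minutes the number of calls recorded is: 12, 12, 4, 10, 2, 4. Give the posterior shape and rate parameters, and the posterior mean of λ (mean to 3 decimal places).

Posterior: Gamma(shape=47.1, rate=6.7); mean ≈ 7.030

The Poisson likelihood adds the total count to the shape and the number of exposure periods to the rate. Here ∑xᵢ = 44 and n = 6, so shape 3.1→47.1 and rate 0.7→6.7.
Posterior mean = shape/rate = 47.1/6.7 = 7.030.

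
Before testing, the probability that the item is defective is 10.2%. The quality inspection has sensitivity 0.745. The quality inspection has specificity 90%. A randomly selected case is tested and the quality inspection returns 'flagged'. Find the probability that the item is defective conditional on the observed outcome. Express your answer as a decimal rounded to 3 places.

Let H be the event that the item is defective. P(H) = 0.102, so P(¬H) = 0.898. With E the 'flagged' result, P(E|H) = 0.745 and P(E|¬H) = 0.1.
P(E) = 0.745·0.102 + 0.1·0.898 = 0.075990 + 0.089800 = 0.16579.
By Bayes' theorem, P(H|E) = 0.075990 / 0.16579 = 0.458.

P(H | E) ≈ 0.458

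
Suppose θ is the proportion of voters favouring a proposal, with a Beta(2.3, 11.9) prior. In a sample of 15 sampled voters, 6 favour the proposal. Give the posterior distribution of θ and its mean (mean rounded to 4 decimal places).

Posterior: Beta(8.3, 20.9); mean ≈ 0.2842

Observing 6 successes and 9 failures updates Beta(2.3, 11.9) by adding the success and failure counts to the two shape parameters: α = 2.3+6 = 8.3, β = 11.9+9 = 20.9.
E[θ | data] = 8.3/(8.3+20.9) = 0.2842.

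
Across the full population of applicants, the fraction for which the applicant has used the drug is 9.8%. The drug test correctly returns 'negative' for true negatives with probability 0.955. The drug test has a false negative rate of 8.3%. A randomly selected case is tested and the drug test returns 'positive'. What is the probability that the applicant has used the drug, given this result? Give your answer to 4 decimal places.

Write H for 'the applicant has used the drug'. Prior odds H:¬H = 0.098/0.902 = 0.10865. For the 'positive' outcome, the likelihood ratio is 0.917/0.045 = 20.378.
Posterior odds = 0.10865 × 20.378 = 2.2140, so P(H|E) = 2.2140/(1+2.2140) = 0.6889.

P(H | E) ≈ 0.6889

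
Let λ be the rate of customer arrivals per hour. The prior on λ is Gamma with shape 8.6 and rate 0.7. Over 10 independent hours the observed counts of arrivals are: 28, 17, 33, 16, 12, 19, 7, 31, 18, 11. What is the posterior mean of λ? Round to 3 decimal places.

Posterior mean ≈ 18.748

The Poisson likelihood adds the total count to the shape and the number of exposure periods to the rate. Here ∑xᵢ = 192 and n = 10, so shape 8.6→200.6 and rate 0.7→10.7.
E[λ | data] = 200.6/10.7 = 18.748.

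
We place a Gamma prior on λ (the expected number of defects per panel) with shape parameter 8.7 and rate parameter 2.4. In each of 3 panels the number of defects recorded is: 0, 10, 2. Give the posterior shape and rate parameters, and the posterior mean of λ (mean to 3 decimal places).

Posterior: Gamma(shape=20.7, rate=5.4); mean ≈ 3.833

Total count ∑xᵢ = 12 over n = 3 panels.
Gamma is conjugate to the Poisson likelihood: posterior is Gamma(shape = 8.7+12 = 20.7, rate = 2.4+3 = 5.4).
Posterior mean = shape/rate = 20.7/5.4 = 3.833.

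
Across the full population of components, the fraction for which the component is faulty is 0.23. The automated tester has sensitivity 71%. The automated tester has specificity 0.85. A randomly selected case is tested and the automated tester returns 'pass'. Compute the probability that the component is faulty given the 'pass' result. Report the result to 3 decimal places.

Let H be the event that the component is faulty. P(H) = 0.23, so P(¬H) = 0.77. With E the 'pass' result, P(E|H) = 0.29 and P(E|¬H) = 0.85.
P(E) = 0.29·0.23 + 0.85·0.77 = 0.066700 + 0.65450 = 0.72120.
By Bayes' theorem, P(H|E) = 0.066700 / 0.72120 = 0.092.

P(H | E) ≈ 0.092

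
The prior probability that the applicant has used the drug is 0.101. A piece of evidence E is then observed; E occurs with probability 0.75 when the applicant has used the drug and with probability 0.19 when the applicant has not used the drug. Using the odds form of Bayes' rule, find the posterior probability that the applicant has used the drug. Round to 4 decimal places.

Posterior probability ≈ 0.3072

Prior odds = 0.101/(1−0.101) = 0.11235.
Likelihood ratio for E = 0.75/0.19 = 3.9474.
Posterior odds = prior odds × LR = 0.44348.
Posterior probability = odds/(1+odds) = 0.44348/1.4435 = 0.3072.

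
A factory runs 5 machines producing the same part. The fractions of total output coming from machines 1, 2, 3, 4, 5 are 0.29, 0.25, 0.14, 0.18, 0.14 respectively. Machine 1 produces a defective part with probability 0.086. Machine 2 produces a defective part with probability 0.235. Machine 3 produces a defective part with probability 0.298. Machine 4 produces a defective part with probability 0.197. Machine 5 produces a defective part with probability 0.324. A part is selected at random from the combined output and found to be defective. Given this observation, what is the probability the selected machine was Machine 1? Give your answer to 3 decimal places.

Tabulate prior·likelihood by source: [1] prior 0.29, lik 0.086, product 0.02494; [2] prior 0.25, lik 0.235, product 0.05875; [3] prior 0.14, lik 0.298, product 0.04172; [4] prior 0.18, lik 0.197, product 0.03546; [5] prior 0.14, lik 0.324, product 0.04536.
Normalizing constant = 0.20623; the posterior for Machine 1 is its product over the sum, 0.02494/0.20623 = 0.121.

Posterior probability ≈ 0.121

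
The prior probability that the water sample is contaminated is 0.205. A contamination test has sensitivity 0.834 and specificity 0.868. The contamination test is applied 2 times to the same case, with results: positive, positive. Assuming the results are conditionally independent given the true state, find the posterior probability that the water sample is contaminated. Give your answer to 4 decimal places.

Let H be the event that the water sample is contaminated; start with P(H) = 0.205. P('positive'|H) = 0.834, P('positive'|¬H) = 0.132.
Update on result 1 ('positive'): P(H) ← 0.834·0.2050 / (0.834·0.2050 + 0.132·0.7950) = 0.17097/0.27591 = 0.6197.
Update on result 2 ('positive'): P(H) ← 0.834·0.6197 / (0.834·0.6197 + 0.132·0.3803) = 0.51680/0.56700 = 0.9115.

Posterior P(H) ≈ 0.9115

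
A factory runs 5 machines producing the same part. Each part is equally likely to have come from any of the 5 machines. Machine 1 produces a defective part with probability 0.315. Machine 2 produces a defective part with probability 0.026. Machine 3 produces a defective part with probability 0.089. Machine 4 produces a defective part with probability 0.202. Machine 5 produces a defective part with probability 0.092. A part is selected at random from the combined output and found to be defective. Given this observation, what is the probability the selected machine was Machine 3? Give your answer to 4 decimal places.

Posterior probability ≈ 0.1229

Tabulate prior·likelihood by source: [1] prior 0.2, lik 0.315, product 0.06300; [2] prior 0.2, lik 0.026, product 0.005200; [3] prior 0.2, lik 0.089, product 0.01780; [4] prior 0.2, lik 0.202, product 0.04040; [5] prior 0.2, lik 0.092, product 0.01840.
Normalizing constant = 0.14480; the posterior for Machine 3 is its product over the sum, 0.01780/0.14480 = 0.1229.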